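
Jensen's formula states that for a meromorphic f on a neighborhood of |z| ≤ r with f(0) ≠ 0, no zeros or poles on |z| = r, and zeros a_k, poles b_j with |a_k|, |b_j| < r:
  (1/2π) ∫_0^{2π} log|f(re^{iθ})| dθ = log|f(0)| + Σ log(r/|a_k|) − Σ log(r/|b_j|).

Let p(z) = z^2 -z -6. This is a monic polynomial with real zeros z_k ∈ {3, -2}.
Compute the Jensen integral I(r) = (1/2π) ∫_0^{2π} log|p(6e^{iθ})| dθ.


Zeros: -2, 3; r = 6.
Inside |z| < r: -2, 3. Outside (|z| ≥ r): ∅.
p(0) = -6, so log|p(0)| = log(6) = 1.7918.
Apply Jensen: I(r) = log|p(0)| + Σ_k log(r/|z_k|), summed over zeros inside |z| < r.
  log(r/|z_k|) for z_k = 3: log(6/3) = 0.6931
  log(r/|z_k|) for z_k = -2: log(6/2) = 1.0986
Sum over inside zeros: 1.7918.
I(r) = log|p(0)| + (inside sum) = 1.7918 + 1.7918 = 3.5835.
Closed form (all zeros inside, monic): I(r) = n·log(r) = 2·log(6) = 3.5835. ✓

I(r) ≈ 3.5835.


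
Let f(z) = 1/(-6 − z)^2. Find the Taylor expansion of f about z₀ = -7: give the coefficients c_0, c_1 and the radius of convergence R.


Let w = z − z₀, so z = z₀ + w.
Then -6 − z = -6 − (z₀ + w) = (-6 − z₀) − w = 1 − w.
f(z) = 1/(1 − w)^2 = (1/(1)^2) · (1 − w/(1))^{−2}.
By the binomial series (1−u)^{−2} = Σ_{n≥0} C(n+1, 1) u^n for |u|<1, with u = w/(1):
  c_n = C(n+1, 1) / (1)^(n+2).
  c_0 = 1/(1)^2 = 1.
  c_1 = 2/(1)^3 = 2.
The series is valid for |w/d| < 1, i.e. |z − z₀| < |d|.
Radius of convergence: R = |-6 − z₀| = |1| = 1 (distance from z₀ to the singularity z = -6).

c_0 = 1, c_1 = 2; R = 1.


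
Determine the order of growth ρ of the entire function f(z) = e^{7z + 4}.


|e^{7z + 4}| = e^{Re(7·z) + 4} ≤ e^{7|z|^1 + 4} = e^{7r^1 + 4} on |z| = r, so ρ ≤ 1. Choosing z on |z|=r so that 7·z is real positive (always possible by picking arg z appropriately) gives |f(z)| = e^{7r^1 + 4}, matching the bound. The additive constant 4 does not affect log log M(r) ~ 1·log r. Hence ρ = 1.
Therefore ρ = 1.

Order ρ = 1.


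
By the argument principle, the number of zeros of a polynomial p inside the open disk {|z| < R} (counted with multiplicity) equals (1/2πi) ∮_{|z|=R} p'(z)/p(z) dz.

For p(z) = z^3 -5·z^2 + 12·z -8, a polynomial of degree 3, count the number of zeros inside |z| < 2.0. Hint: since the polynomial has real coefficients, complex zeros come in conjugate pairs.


The zeros of p are: 1, (2 + 2i), (2 - 2i).
Their magnitudes are: 1, 2.828, 2.828.
Zeros with |z| < R = 2.0: 1.
Count = 1.
By the argument principle, (1/2πi) ∮_{|z|=R} p'(z)/p(z) dz equals exactly this count.

Number of zeros inside |z| < 2.0: 1.


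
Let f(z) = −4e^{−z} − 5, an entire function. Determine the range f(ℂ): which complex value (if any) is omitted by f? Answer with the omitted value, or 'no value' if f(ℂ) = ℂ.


Little Picard bounds the complement of f(ℂ) to at most one point.
e^{−z} is never zero on ℂ, so -4·e^{−z} takes every value in ℂ ∖ {0}. Adding -5 shifts the range to ℂ ∖ {-5}. Thus f omits exactly the value -5.

Omitted value: -5.


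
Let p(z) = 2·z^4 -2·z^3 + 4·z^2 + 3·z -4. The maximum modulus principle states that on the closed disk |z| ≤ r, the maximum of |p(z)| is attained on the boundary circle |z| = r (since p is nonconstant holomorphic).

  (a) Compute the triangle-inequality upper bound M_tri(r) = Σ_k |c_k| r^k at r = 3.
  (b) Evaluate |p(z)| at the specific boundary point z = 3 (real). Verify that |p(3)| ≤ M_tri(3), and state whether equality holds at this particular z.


Coefficients: c_0 = -4, c_1 = 3, c_2 = 4, c_3 = -2, c_4 = 2. Radius r = 3.
Part (a). Triangle bound: M_tri(r) = Σ_k |c_k| r^k
  = |-4|·3^0 + |3|·3^1 + |4|·3^2 + |-2|·3^3 + |2|·3^4
  = 4 + 9 + 36 + 54 + 162 = 265.
This bounds M(r) := max_{|z|=r} |p(z)| from above; equality holds iff all terms c_k z^k can be made to align in phase at a single z on |z|=r.
Part (b). At z = 3 (real, on the circle |z| = r):
  p(3) = (-4)·3^0 + (3)·3^1 + (4)·3^2 + (-2)·3^3 + (2)·3^4 = 149.
  |p(3)| = 149.
Check: |p(3)| = 149 ≤ 265 = M_tri(3). ✓ Equality does not hold at z = 3 (the coefficients have mixed signs, so the terms do not all align in phase there).

M_tri(3) = 265; |p(3)| = 149; equality at z=3: no.


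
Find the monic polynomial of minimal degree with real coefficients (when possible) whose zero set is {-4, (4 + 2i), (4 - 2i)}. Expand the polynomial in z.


The polynomial is p(z) = ∏_{α ∈ S} (z − α), where S = {-4, (4 + 2i), (4 - 2i)}.
Expanding the product yields: p(z) = z^3 -4·z^2 -12·z + 80.
Note conjugate pairs combine to real quadratics: (z − (4+2i))(z − (4−2i)) = z² − 8z + 20.
The resulting polynomial has degree 3 and real coefficients as required.

p(z) = z^3 -4·z^2 -12·z + 80.


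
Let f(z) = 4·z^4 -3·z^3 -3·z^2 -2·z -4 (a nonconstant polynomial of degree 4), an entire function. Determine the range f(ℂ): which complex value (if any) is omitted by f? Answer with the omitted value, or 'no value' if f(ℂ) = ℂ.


Little Picard bounds the complement of f(ℂ) to at most one point.
For every w ∈ ℂ, the equation p(z) − w = 0 is a nonconstant polynomial in z and hence has at least one root by the fundamental theorem of algebra. So p is surjective onto ℂ, omitting no value.

Omitted value: no value.


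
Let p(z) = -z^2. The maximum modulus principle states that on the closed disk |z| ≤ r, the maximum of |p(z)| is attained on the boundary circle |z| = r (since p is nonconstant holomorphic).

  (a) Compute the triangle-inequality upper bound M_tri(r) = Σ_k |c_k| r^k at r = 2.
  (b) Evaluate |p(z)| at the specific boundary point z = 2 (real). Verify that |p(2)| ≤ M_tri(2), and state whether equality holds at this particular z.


Coefficients: c_0 = 0, c_1 = 0, c_2 = -1. Radius r = 2.
Part (a). Triangle bound: M_tri(r) = Σ_k |c_k| r^k
  = |0|·2^0 + |0|·2^1 + |-1|·2^2
  = 0 + 0 + 4 = 4.
This bounds M(r) := max_{|z|=r} |p(z)| from above; equality holds iff all terms c_k z^k can be made to align in phase at a single z on |z|=r.
Part (b). At z = 2 (real, on the circle |z| = r):
  p(2) = (0)·2^0 + (0)·2^1 + (-1)·2^2 = -4.
  |p(2)| = 4.
Since all nonzero coefficients share the same sign, |p(2)| = 4 = M_tri(2); the triangle bound is attained at z = 2, so in fact M(r) = 4.

M_tri(2) = 4; |p(2)| = 4; equality at z=2: yes.


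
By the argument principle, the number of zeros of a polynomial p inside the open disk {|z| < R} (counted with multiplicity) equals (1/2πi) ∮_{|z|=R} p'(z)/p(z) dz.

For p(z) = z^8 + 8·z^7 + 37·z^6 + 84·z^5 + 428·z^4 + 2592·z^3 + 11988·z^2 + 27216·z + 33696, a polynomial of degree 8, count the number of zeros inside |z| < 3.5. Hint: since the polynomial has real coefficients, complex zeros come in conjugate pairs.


The zeros of p are: (-2 + 3i), (-2 - 3i), (3 + 3i), (3 - 3i), (-2 + 2i), (-2 - 2i), (-3 + 3i), (-3 - 3i).
Their magnitudes are: 3.606, 3.606, 4.243, 4.243, 2.828, 2.828, 4.243, 4.243.
Zeros with |z| < R = 3.5: (-2 + 2i), (-2 - 2i).
Count = 2.
By the argument principle, (1/2πi) ∮_{|z|=R} p'(z)/p(z) dz equals exactly this count.

Number of zeros inside |z| < 3.5: 2.


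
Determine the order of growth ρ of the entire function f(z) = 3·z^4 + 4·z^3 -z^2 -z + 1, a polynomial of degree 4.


|f(z)| ≤ Σ|c_k|·r^k = O(r^4) as r → ∞. Polynomial growth is O(e^{r^ε}) for every ε > 0 (since r^4/e^{r^ε} → 0), so ρ ≤ ε for all ε > 0, i.e. ρ = 0. Every nonconstant polynomial has order 0.
Therefore ρ = 0.

Order ρ = 0.


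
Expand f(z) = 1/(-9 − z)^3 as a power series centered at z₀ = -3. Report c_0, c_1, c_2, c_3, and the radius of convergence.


Let w = z − z₀, so z = z₀ + w.
Then -9 − z = -9 − (z₀ + w) = (-9 − z₀) − w = -6 − w.
f(z) = 1/(-6 − w)^3 = (1/(-6)^3) · (1 − w/(-6))^{−3}.
By the binomial series (1−u)^{−3} = Σ_{n≥0} C(n+2, 2) u^n for |u|<1, with u = w/(-6):
  c_n = C(n+2, 2) / (-6)^(n+3).
  c_0 = 1/(-6)^3 = -1/216.
  c_1 = 3/(-6)^4 = 1/432.
  c_2 = 6/(-6)^5 = -1/1296.
  c_3 = 10/(-6)^6 = 5/23328.
The series is valid for |w/d| < 1, i.e. |z − z₀| < |d|.
Radius of convergence: R = |-9 − z₀| = |-6| = 6 (distance from z₀ to the singularity z = -9).

c_0 = -1/216, c_1 = 1/432, c_2 = -1/1296, c_3 = 5/23328; R = 6.


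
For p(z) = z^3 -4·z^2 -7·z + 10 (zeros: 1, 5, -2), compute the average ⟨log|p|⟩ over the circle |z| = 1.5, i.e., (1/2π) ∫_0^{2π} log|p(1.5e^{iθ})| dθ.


Zeros: -2, 1, 5; r = 1.5.
Inside |z| < r: 1. Outside (|z| ≥ r): -2, 5.
p(0) = 10, so log|p(0)| = log(10) = 2.3026.
Apply Jensen: I(r) = log|p(0)| + Σ_k log(r/|z_k|), summed over zeros inside |z| < r.
  log(r/|z_k|) for z_k = 1: log(1.5/1) = 0.4055
  Outside zeros (-2, 5) contribute nothing to the Jensen sum.
Sum over inside zeros: 0.4055.
I(r) = log|p(0)| + (inside sum) = 2.3026 + 0.4055 = 2.7081.
Note: since some zeros are outside |z| ≤ r, the simplified n·log(r) form does NOT apply — only the inside zeros contribute.

I(r) ≈ 2.7081.


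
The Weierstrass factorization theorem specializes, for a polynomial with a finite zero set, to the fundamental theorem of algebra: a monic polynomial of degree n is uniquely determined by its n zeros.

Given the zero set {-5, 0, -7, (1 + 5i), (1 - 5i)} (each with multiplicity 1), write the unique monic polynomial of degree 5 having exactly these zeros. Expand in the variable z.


The polynomial is p(z) = ∏_{α ∈ S} (z − α), where S = {-5, 0, -7, (1 + 5i), (1 - 5i)}.
Expanding the product yields: p(z) = z^5 + 10·z^4 + 37·z^3 + 242·z^2 + 910·z.
Note conjugate pairs combine to real quadratics: (z − (1+5i))(z − (1−5i)) = z² − 2z + 26.
The resulting polynomial has degree 5 and real coefficients as required.

p(z) = z^5 + 10·z^4 + 37·z^3 + 242·z^2 + 910·z.


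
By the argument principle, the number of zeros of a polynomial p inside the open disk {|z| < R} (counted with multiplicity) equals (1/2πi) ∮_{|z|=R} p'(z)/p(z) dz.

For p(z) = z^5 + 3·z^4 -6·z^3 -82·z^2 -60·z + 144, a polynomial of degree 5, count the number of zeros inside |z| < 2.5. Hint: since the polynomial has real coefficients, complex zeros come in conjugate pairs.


The zeros of p are: (-3 + 3i), (-3 - 3i), 1, 4, -2.
Their magnitudes are: 4.243, 4.243, 1, 4, 2.
Zeros with |z| < R = 2.5: 1, -2.
Count = 2.
By the argument principle, (1/2πi) ∮_{|z|=R} p'(z)/p(z) dz equals exactly this count.

Number of zeros inside |z| < 2.5: 2.


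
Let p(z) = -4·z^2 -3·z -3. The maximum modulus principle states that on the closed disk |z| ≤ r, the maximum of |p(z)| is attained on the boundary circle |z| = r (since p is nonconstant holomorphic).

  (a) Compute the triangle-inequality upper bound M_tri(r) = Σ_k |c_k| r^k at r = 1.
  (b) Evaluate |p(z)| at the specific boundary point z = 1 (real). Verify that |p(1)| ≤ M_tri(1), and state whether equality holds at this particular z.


Coefficients: c_0 = -3, c_1 = -3, c_2 = -4. Radius r = 1.
Part (a). Triangle bound: M_tri(r) = Σ_k |c_k| r^k
  = |-3|·1^0 + |-3|·1^1 + |-4|·1^2
  = 3 + 3 + 4 = 10.
This bounds M(r) := max_{|z|=r} |p(z)| from above; equality holds iff all terms c_k z^k can be made to align in phase at a single z on |z|=r.
Part (b). At z = 1 (real, on the circle |z| = r):
  p(1) = (-3)·1^0 + (-3)·1^1 + (-4)·1^2 = -10.
  |p(1)| = 10.
Since all nonzero coefficients share the same sign, |p(1)| = 10 = M_tri(1); the triangle bound is attained at z = 1, so in fact M(r) = 10.

M_tri(1) = 10; |p(1)| = 10; equality at z=1: yes.


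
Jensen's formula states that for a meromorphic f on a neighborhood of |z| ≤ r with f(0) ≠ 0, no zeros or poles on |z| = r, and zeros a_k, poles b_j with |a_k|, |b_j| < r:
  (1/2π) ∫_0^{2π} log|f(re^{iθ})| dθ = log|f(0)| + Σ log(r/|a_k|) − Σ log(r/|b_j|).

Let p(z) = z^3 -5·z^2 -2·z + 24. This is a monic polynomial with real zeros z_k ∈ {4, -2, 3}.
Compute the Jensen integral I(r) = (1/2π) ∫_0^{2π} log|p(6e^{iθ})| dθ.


Zeros: -2, 3, 4; r = 6.
Inside |z| < r: -2, 3, 4. Outside (|z| ≥ r): ∅.
p(0) = 24, so log|p(0)| = log(24) = 3.1781.
Apply Jensen: I(r) = log|p(0)| + Σ_k log(r/|z_k|), summed over zeros inside |z| < r.
  log(r/|z_k|) for z_k = 4: log(6/4) = 0.4055
  log(r/|z_k|) for z_k = -2: log(6/2) = 1.0986
  log(r/|z_k|) for z_k = 3: log(6/3) = 0.6931
Sum over inside zeros: 2.1972.
I(r) = log|p(0)| + (inside sum) = 3.1781 + 2.1972 = 5.3753.
Closed form (all zeros inside, monic): I(r) = n·log(r) = 3·log(6) = 5.3753. ✓

I(r) ≈ 5.3753.


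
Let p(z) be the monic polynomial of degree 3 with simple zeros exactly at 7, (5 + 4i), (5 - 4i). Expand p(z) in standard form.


The polynomial is p(z) = ∏_{α ∈ S} (z − α), where S = {7, (5 + 4i), (5 - 4i)}.
Expanding the product yields: p(z) = z^3 -17·z^2 + 111·z -287.
Note conjugate pairs combine to real quadratics: (z − (5+4i))(z − (5−4i)) = z² − 10z + 41.
The resulting polynomial has degree 3 and real coefficients as required.

p(z) = z^3 -17·z^2 + 111·z -287.


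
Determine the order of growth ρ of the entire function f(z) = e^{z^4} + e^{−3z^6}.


Each summand is entire of order 4 and 6 respectively (as in the single-exponential case). The order of a sum is at most the max of the orders, so ρ ≤ 6. For the lower bound: on |z|=r choose arg z so that -3z^6 is real positive; then |e^{-3z^6}| = e^{3r^6} while |e^{1z^4}| ≤ e^{1r^4} = o(e^{3r^6}). So |f| ≥ e^{3r^6}(1 − o(1)) and ρ ≥ 6. Hence ρ = max(4, 6) = 6.
Therefore ρ = 6.

Order ρ = 6.


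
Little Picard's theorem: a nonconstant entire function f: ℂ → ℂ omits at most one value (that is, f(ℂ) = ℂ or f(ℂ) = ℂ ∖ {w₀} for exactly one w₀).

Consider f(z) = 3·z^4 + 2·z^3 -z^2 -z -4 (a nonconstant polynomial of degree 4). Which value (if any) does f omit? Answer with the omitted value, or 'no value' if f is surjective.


Little Picard bounds the complement of f(ℂ) to at most one point.
For every w ∈ ℂ, the equation p(z) − w = 0 is a nonconstant polynomial in z and hence has at least one root by the fundamental theorem of algebra. So p is surjective onto ℂ, omitting no value.

Omitted value: no value.


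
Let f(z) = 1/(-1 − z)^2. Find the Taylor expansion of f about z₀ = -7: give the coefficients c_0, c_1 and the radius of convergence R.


Let w = z − z₀, so z = z₀ + w.
Then -1 − z = -1 − (z₀ + w) = (-1 − z₀) − w = 6 − w.
f(z) = 1/(6 − w)^2 = (1/(6)^2) · (1 − w/(6))^{−2}.
By the binomial series (1−u)^{−2} = Σ_{n≥0} C(n+1, 1) u^n for |u|<1, with u = w/(6):
  c_n = C(n+1, 1) / (6)^(n+2).
  c_0 = 1/(6)^2 = 1/36.
  c_1 = 2/(6)^3 = 1/108.
The series is valid for |w/d| < 1, i.e. |z − z₀| < |d|.
Radius of convergence: R = |-1 − z₀| = |6| = 6 (distance from z₀ to the singularity z = -1).

c_0 = 1/36, c_1 = 1/108; R = 6.


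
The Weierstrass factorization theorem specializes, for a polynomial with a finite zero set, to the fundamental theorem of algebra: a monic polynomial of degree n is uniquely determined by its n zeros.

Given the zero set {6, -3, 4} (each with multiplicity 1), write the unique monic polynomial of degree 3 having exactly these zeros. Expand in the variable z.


The polynomial is p(z) = ∏_{α ∈ S} (z − α), where S = {6, -3, 4}.
Expanding the product yields: p(z) = z^3 -7·z^2 -6·z + 72.
The resulting polynomial has degree 3 and real coefficients as required.

p(z) = z^3 -7·z^2 -6·z + 72.


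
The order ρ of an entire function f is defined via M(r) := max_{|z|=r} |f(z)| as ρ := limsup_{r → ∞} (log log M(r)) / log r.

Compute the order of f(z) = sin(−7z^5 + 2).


Write sin(w) = (e^{iw} ± e^{−iw})/(2 or 2i), so |sin(w)| ≤ e^{|w|}. With w = −7z^5 + 2, |w| ≤ 7r^5 + 2 on |z|=r, giving M(r) ≤ e^{7r^5 + 2} and ρ ≤ 5. For the lower bound, choose z on |z|=r with -7z^5 purely imaginary of modulus 7r^5; then |sin(−7z^5 + 2)| grows like e^{7r^5}/2, so ρ ≥ 5. Hence ρ = 5.
Therefore ρ = 5.

Order ρ = 5.


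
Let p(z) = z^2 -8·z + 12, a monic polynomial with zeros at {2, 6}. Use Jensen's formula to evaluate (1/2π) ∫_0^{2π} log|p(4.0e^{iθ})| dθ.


Zeros: 2, 6; r = 4.0.
Inside |z| < r: 2. Outside (|z| ≥ r): 6.
p(0) = 12, so log|p(0)| = log(12) = 2.4849.
Apply Jensen: I(r) = log|p(0)| + Σ_k log(r/|z_k|), summed over zeros inside |z| < r.
  log(r/|z_k|) for z_k = 2: log(4.0/2) = 0.6931
  Outside zeros (6) contribute nothing to the Jensen sum.
Sum over inside zeros: 0.6931.
I(r) = log|p(0)| + (inside sum) = 2.4849 + 0.6931 = 3.1781.
Note: since some zeros are outside |z| ≤ r, the simplified n·log(r) form does NOT apply — only the inside zeros contribute.

I(r) ≈ 3.1781.


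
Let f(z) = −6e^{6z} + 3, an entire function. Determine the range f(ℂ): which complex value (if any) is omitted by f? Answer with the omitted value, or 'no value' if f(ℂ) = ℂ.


Little Picard bounds the complement of f(ℂ) to at most one point.
e^{6z} is never zero on ℂ, so -6·e^{6z} takes every value in ℂ ∖ {0}. Adding 3 shifts the range to ℂ ∖ {3}. Thus f omits exactly the value 3.

Omitted value: 3.


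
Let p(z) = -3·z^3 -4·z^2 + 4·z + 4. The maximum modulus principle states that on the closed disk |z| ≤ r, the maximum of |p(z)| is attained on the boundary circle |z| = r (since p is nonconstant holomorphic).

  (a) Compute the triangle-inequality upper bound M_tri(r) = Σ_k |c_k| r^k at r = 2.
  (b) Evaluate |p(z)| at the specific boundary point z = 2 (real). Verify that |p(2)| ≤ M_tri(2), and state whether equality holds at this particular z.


Coefficients: c_0 = 4, c_1 = 4, c_2 = -4, c_3 = -3. Radius r = 2.
Part (a). Triangle bound: M_tri(r) = Σ_k |c_k| r^k
  = |4|·2^0 + |4|·2^1 + |-4|·2^2 + |-3|·2^3
  = 4 + 8 + 16 + 24 = 52.
This bounds M(r) := max_{|z|=r} |p(z)| from above; equality holds iff all terms c_k z^k can be made to align in phase at a single z on |z|=r.
Part (b). At z = 2 (real, on the circle |z| = r):
  p(2) = (4)·2^0 + (4)·2^1 + (-4)·2^2 + (-3)·2^3 = -28.
  |p(2)| = 28.
Check: |p(2)| = 28 ≤ 52 = M_tri(2). ✓ Equality does not hold at z = 2 (the coefficients have mixed signs, so the terms do not all align in phase there).

M_tri(2) = 52; |p(2)| = 28; equality at z=2: no.


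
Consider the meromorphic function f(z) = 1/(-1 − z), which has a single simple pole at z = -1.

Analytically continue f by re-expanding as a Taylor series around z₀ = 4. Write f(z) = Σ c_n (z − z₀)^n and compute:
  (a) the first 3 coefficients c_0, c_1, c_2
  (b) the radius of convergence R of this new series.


Let w = z − z₀, so z = z₀ + w.
Then -1 − z = -1 − (z₀ + w) = (-1 − z₀) − w = -5 − w.
f(z) = 1/(-5 − w) = (1/(-5)) · 1/(1 − w/(-5)) = Σ_{n≥0} w^n / (-5)^(n+1).
So c_n = 1/(-5)^(n+1):
  c_0 = 1/(-5)^1 = -1/5.
  c_1 = 1/(-5)^2 = 1/25.
  c_2 = 1/(-5)^3 = -1/125.
The series is valid for |w/d| < 1, i.e. |z − z₀| < |d|.
Radius of convergence: R = |-1 − z₀| = |-5| = 5 (distance from z₀ to the singularity z = -1).

c_0 = -1/5, c_1 = 1/25, c_2 = -1/125; R = 5.


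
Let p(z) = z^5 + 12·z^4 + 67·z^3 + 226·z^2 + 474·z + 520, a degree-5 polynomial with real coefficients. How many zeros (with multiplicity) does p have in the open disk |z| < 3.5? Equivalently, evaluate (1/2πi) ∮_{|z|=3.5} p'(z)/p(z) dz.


The zeros of p are: (-3 + 2i), (-3 - 2i), (-1 + 3i), (-1 - 3i), -4.
Their magnitudes are: 3.606, 3.606, 3.162, 3.162, 4.
Zeros with |z| < R = 3.5: (-1 + 3i), (-1 - 3i).
Count = 2.
By the argument principle, (1/2πi) ∮_{|z|=R} p'(z)/p(z) dz equals exactly this count.

Number of zeros inside |z| < 3.5: 2.


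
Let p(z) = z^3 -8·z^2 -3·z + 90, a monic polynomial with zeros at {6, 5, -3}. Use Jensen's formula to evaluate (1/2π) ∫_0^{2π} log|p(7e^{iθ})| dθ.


Zeros: -3, 5, 6; r = 7.
Inside |z| < r: -3, 5, 6. Outside (|z| ≥ r): ∅.
p(0) = 90, so log|p(0)| = log(90) = 4.4998.
Apply Jensen: I(r) = log|p(0)| + Σ_k log(r/|z_k|), summed over zeros inside |z| < r.
  log(r/|z_k|) for z_k = 6: log(7/6) = 0.1542
  log(r/|z_k|) for z_k = 5: log(7/5) = 0.3365
  log(r/|z_k|) for z_k = -3: log(7/3) = 0.8473
Sum over inside zeros: 1.3379.
I(r) = log|p(0)| + (inside sum) = 4.4998 + 1.3379 = 5.8377.
Closed form (all zeros inside, monic): I(r) = n·log(r) = 3·log(7) = 5.8377. ✓

I(r) ≈ 5.8377.


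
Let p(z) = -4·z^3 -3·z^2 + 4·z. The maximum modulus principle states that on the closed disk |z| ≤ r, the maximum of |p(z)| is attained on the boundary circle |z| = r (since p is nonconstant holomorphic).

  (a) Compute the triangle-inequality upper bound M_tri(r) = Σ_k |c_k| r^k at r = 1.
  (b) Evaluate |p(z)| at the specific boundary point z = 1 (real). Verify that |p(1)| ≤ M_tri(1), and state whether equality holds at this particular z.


Coefficients: c_0 = 0, c_1 = 4, c_2 = -3, c_3 = -4. Radius r = 1.
Part (a). Triangle bound: M_tri(r) = Σ_k |c_k| r^k
  = |0|·1^0 + |4|·1^1 + |-3|·1^2 + |-4|·1^3
  = 0 + 4 + 3 + 4 = 11.
This bounds M(r) := max_{|z|=r} |p(z)| from above; equality holds iff all terms c_k z^k can be made to align in phase at a single z on |z|=r.
Part (b). At z = 1 (real, on the circle |z| = r):
  p(1) = (0)·1^0 + (4)·1^1 + (-3)·1^2 + (-4)·1^3 = -3.
  |p(1)| = 3.
Check: |p(1)| = 3 ≤ 11 = M_tri(1). ✓ Equality does not hold at z = 1 (the coefficients have mixed signs, so the terms do not all align in phase there).

M_tri(1) = 11; |p(1)| = 3; equality at z=1: no.


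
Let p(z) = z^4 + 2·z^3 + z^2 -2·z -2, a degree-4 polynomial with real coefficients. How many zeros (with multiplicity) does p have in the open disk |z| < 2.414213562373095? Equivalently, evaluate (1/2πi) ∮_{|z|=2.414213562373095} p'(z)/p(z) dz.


The zeros of p are: (-1 + 1i), (-1 - 1i), -1, 1.
Their magnitudes are: 1.414, 1.414, 1, 1.
Zeros with |z| < R = 2.414213562373095: (-1 + 1i), (-1 - 1i), -1, 1.
Count = 4.
By the argument principle, (1/2πi) ∮_{|z|=R} p'(z)/p(z) dz equals exactly this count.

Number of zeros inside |z| < 2.414213562373095: 4.


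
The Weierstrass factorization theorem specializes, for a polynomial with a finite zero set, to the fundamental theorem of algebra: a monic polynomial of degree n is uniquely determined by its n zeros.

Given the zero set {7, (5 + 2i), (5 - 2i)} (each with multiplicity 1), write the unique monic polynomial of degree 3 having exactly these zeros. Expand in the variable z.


The polynomial is p(z) = ∏_{α ∈ S} (z − α), where S = {7, (5 + 2i), (5 - 2i)}.
Expanding the product yields: p(z) = z^3 -17·z^2 + 99·z -203.
Note conjugate pairs combine to real quadratics: (z − (5+2i))(z − (5−2i)) = z² − 10z + 29.
The resulting polynomial has degree 3 and real coefficients as required.

p(z) = z^3 -17·z^2 + 99·z -203.


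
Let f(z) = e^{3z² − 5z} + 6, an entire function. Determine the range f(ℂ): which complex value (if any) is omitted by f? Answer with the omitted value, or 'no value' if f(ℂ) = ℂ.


Little Picard bounds the complement of f(ℂ) to at most one point.
The exponent g(z) = 3z² − 5z is a nonconstant polynomial, hence surjective onto ℂ. So e^{g(z)} takes every value in {e^w : w ∈ ℂ} = ℂ ∖ {0}. Adding 6 shifts the range to ℂ ∖ {6}. f omits exactly 6.

Omitted value: 6.


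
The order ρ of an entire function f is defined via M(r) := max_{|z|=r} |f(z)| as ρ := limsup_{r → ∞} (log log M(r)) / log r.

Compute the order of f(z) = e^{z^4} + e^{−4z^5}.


Each summand is entire of order 4 and 5 respectively (as in the single-exponential case). The order of a sum is at most the max of the orders, so ρ ≤ 5. For the lower bound: on |z|=r choose arg z so that -4z^5 is real positive; then |e^{-4z^5}| = e^{4r^5} while |e^{1z^4}| ≤ e^{1r^4} = o(e^{4r^5}). So |f| ≥ e^{4r^5}(1 − o(1)) and ρ ≥ 5. Hence ρ = max(4, 5) = 5.
Therefore ρ = 5.

Order ρ = 5.


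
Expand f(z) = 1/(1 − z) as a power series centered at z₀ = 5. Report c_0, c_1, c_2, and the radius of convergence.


Let w = z − z₀, so z = z₀ + w.
Then 1 − z = 1 − (z₀ + w) = (1 − z₀) − w = -4 − w.
f(z) = 1/(-4 − w) = (1/(-4)) · 1/(1 − w/(-4)) = Σ_{n≥0} w^n / (-4)^(n+1).
So c_n = 1/(-4)^(n+1):
  c_0 = 1/(-4)^1 = -1/4.
  c_1 = 1/(-4)^2 = 1/16.
  c_2 = 1/(-4)^3 = -1/64.
The series is valid for |w/d| < 1, i.e. |z − z₀| < |d|.
Radius of convergence: R = |1 − z₀| = |-4| = 4 (distance from z₀ to the singularity z = 1).

c_0 = -1/4, c_1 = 1/16, c_2 = -1/64; R = 4.


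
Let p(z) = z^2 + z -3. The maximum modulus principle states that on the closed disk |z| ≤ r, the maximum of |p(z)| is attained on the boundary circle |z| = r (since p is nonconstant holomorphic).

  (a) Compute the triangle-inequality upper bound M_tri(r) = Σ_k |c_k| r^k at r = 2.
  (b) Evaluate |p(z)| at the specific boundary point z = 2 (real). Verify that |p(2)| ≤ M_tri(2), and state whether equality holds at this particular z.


Coefficients: c_0 = -3, c_1 = 1, c_2 = 1. Radius r = 2.
Part (a). Triangle bound: M_tri(r) = Σ_k |c_k| r^k
  = |-3|·2^0 + |1|·2^1 + |1|·2^2
  = 3 + 2 + 4 = 9.
This bounds M(r) := max_{|z|=r} |p(z)| from above; equality holds iff all terms c_k z^k can be made to align in phase at a single z on |z|=r.
Part (b). At z = 2 (real, on the circle |z| = r):
  p(2) = (-3)·2^0 + (1)·2^1 + (1)·2^2 = 3.
  |p(2)| = 3.
Check: |p(2)| = 3 ≤ 9 = M_tri(2). ✓ Equality does not hold at z = 2 (the coefficients have mixed signs, so the terms do not all align in phase there).

M_tri(2) = 9; |p(2)| = 3; equality at z=2: no.


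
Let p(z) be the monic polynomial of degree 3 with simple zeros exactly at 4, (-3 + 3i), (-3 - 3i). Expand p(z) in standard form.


The polynomial is p(z) = ∏_{α ∈ S} (z − α), where S = {4, (-3 + 3i), (-3 - 3i)}.
Expanding the product yields: p(z) = z^3 + 2·z^2 -6·z -72.
Note conjugate pairs combine to real quadratics: (z − (-3+3i))(z − (-3−3i)) = z² + 6z + 18.
The resulting polynomial has degree 3 and real coefficients as required.

p(z) = z^3 + 2·z^2 -6·z -72.


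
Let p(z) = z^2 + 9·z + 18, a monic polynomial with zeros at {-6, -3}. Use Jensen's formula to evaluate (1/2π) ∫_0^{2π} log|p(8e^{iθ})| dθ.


Zeros: -6, -3; r = 8.
Inside |z| < r: -6, -3. Outside (|z| ≥ r): ∅.
p(0) = 18, so log|p(0)| = log(18) = 2.8904.
Apply Jensen: I(r) = log|p(0)| + Σ_k log(r/|z_k|), summed over zeros inside |z| < r.
  log(r/|z_k|) for z_k = -6: log(8/6) = 0.2877
  log(r/|z_k|) for z_k = -3: log(8/3) = 0.9808
Sum over inside zeros: 1.2685.
I(r) = log|p(0)| + (inside sum) = 2.8904 + 1.2685 = 4.1589.
Closed form (all zeros inside, monic): I(r) = n·log(r) = 2·log(8) = 4.1589. ✓

I(r) ≈ 4.1589.


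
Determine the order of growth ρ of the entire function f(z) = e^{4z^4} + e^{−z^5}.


Each summand is entire of order 4 and 5 respectively (as in the single-exponential case). The order of a sum is at most the max of the orders, so ρ ≤ 5. For the lower bound: on |z|=r choose arg z so that -1z^5 is real positive; then |e^{-1z^5}| = e^{1r^5} while |e^{4z^4}| ≤ e^{4r^4} = o(e^{1r^5}). So |f| ≥ e^{1r^5}(1 − o(1)) and ρ ≥ 5. Hence ρ = max(4, 5) = 5.
Therefore ρ = 5.

Order ρ = 5.


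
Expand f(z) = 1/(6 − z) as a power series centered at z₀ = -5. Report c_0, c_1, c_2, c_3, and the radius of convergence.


Let w = z − z₀, so z = z₀ + w.
Then 6 − z = 6 − (z₀ + w) = (6 − z₀) − w = 11 − w.
f(z) = 1/(11 − w) = (1/(11)) · 1/(1 − w/(11)) = Σ_{n≥0} w^n / (11)^(n+1).
So c_n = 1/(11)^(n+1):
  c_0 = 1/(11)^1 = 1/11.
  c_1 = 1/(11)^2 = 1/121.
  c_2 = 1/(11)^3 = 1/1331.
  c_3 = 1/(11)^4 = 1/14641.
The series is valid for |w/d| < 1, i.e. |z − z₀| < |d|.
Radius of convergence: R = |6 − z₀| = |11| = 11 (distance from z₀ to the singularity z = 6).

c_0 = 1/11, c_1 = 1/121, c_2 = 1/1331, c_3 = 1/14641; R = 11.


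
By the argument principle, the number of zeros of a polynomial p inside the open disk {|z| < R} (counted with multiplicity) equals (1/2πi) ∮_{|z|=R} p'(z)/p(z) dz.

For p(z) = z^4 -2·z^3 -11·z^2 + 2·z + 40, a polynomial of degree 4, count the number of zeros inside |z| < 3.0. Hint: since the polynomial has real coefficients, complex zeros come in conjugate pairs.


The zeros of p are: 4, 2, (-2 + 1i), (-2 - 1i).
Their magnitudes are: 4, 2, 2.236, 2.236.
Zeros with |z| < R = 3.0: 2, (-2 + 1i), (-2 - 1i).
Count = 3.
By the argument principle, (1/2πi) ∮_{|z|=R} p'(z)/p(z) dz equals exactly this count.

Number of zeros inside |z| < 3.0: 3.


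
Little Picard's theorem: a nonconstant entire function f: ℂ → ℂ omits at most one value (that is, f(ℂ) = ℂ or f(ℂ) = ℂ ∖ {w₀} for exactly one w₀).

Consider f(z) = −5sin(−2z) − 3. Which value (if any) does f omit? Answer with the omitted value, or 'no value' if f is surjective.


Little Picard bounds the complement of f(ℂ) to at most one point.
sin is entire and surjective onto ℂ: for every w ∈ ℂ, sin(ζ) = w has a solution ζ ∈ ℂ (e.g., via the complex inverse arcsin). With ζ = −2z this gives z = ζ/(-2). Then -5·sin(−2z) takes every value in -5·ℂ = ℂ, and adding -3 is a bijection of ℂ. So f is surjective and omits no value. (Note: only on the real line is sin bounded by [−1, 1].)

Omitted value: no value.


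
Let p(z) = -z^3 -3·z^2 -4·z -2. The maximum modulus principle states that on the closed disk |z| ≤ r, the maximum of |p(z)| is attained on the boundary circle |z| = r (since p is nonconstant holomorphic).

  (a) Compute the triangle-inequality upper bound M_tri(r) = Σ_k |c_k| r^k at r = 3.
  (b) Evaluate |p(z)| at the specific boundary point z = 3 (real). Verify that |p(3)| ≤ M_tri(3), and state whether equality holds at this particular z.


Coefficients: c_0 = -2, c_1 = -4, c_2 = -3, c_3 = -1. Radius r = 3.
Part (a). Triangle bound: M_tri(r) = Σ_k |c_k| r^k
  = |-2|·3^0 + |-4|·3^1 + |-3|·3^2 + |-1|·3^3
  = 2 + 12 + 27 + 27 = 68.
This bounds M(r) := max_{|z|=r} |p(z)| from above; equality holds iff all terms c_k z^k can be made to align in phase at a single z on |z|=r.
Part (b). At z = 3 (real, on the circle |z| = r):
  p(3) = (-2)·3^0 + (-4)·3^1 + (-3)·3^2 + (-1)·3^3 = -68.
  |p(3)| = 68.
Since all nonzero coefficients share the same sign, |p(3)| = 68 = M_tri(3); the triangle bound is attained at z = 3, so in fact M(r) = 68.

M_tri(3) = 68; |p(3)| = 68; equality at z=3: yes.


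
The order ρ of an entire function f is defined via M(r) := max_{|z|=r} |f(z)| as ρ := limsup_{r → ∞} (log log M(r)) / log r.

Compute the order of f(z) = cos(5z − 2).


cos(w) is a linear combination of e^{iw} and e^{−iw} (or e^w, e^{−w} in the hyperbolic case), so |cos(w)| ≤ e^{|w|}. With w = 5z − 2, |w| ≤ 5|z| + 2 = 5r + 2 on |z| = r, giving M(r) ≤ e^{5r + 2}, so ρ ≤ 1. On a suitable ray (z = it for sin/cos; z = t for sinh/cosh, t real → ∞), |cos(5z − 2)| grows like e^{5|t|}/2, so ρ ≥ 1. Hence ρ = 1.
Therefore ρ = 1.

Order ρ = 1.


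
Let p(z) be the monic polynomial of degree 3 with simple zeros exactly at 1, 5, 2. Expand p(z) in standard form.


The polynomial is p(z) = ∏_{α ∈ S} (z − α), where S = {1, 5, 2}.
Expanding the product yields: p(z) = z^3 -8·z^2 + 17·z -10.
The resulting polynomial has degree 3 and real coefficients as required.

p(z) = z^3 -8·z^2 + 17·z -10.


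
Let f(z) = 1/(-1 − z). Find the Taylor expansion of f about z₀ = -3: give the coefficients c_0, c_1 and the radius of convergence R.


Let w = z − z₀, so z = z₀ + w.
Then -1 − z = -1 − (z₀ + w) = (-1 − z₀) − w = 2 − w.
f(z) = 1/(2 − w) = (1/(2)) · 1/(1 − w/(2)) = Σ_{n≥0} w^n / (2)^(n+1).
So c_n = 1/(2)^(n+1):
  c_0 = 1/(2)^1 = 1/2.
  c_1 = 1/(2)^2 = 1/4.
The series is valid for |w/d| < 1, i.e. |z − z₀| < |d|.
Radius of convergence: R = |-1 − z₀| = |2| = 2 (distance from z₀ to the singularity z = -1).

c_0 = 1/2, c_1 = 1/4; R = 2.


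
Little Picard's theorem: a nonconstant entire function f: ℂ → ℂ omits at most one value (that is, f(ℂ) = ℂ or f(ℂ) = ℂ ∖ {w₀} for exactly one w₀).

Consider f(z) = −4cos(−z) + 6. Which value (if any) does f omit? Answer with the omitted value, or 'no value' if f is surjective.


Little Picard bounds the complement of f(ℂ) to at most one point.
cos is entire and surjective onto ℂ: for every w ∈ ℂ, cos(ζ) = w has a solution ζ ∈ ℂ (e.g., via the complex inverse arccos). With ζ = −z this gives z = ζ/(-1). Then -4·cos(−z) takes every value in -4·ℂ = ℂ, and adding 6 is a bijection of ℂ. So f is surjective and omits no value. (Note: only on the real line is cos bounded by [−1, 1].)

Omitted value: no value.


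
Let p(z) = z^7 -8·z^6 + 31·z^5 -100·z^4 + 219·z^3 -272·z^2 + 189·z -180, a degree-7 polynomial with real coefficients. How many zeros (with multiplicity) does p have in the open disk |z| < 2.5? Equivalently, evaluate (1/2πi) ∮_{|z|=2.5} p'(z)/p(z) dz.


The zeros of p are: (2 + 1i), (2 - 1i), 4, (0 + 3i), (0 - 3i), (0 + 1i), (0 - 1i).
Their magnitudes are: 2.236, 2.236, 4, 3, 3, 1, 1.
Zeros with |z| < R = 2.5: (2 + 1i), (2 - 1i), (0 + 1i), (0 - 1i).
Count = 4.
By the argument principle, (1/2πi) ∮_{|z|=R} p'(z)/p(z) dz equals exactly this count.

Number of zeros inside |z| < 2.5: 4.


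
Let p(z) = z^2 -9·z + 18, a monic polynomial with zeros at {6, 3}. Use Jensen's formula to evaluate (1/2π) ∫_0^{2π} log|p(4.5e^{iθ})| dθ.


Zeros: 3, 6; r = 4.5.
Inside |z| < r: 3. Outside (|z| ≥ r): 6.
p(0) = 18, so log|p(0)| = log(18) = 2.8904.
Apply Jensen: I(r) = log|p(0)| + Σ_k log(r/|z_k|), summed over zeros inside |z| < r.
  log(r/|z_k|) for z_k = 3: log(4.5/3) = 0.4055
  Outside zeros (6) contribute nothing to the Jensen sum.
Sum over inside zeros: 0.4055.
I(r) = log|p(0)| + (inside sum) = 2.8904 + 0.4055 = 3.2958.
Note: since some zeros are outside |z| ≤ r, the simplified n·log(r) form does NOT apply — only the inside zeros contribute.

I(r) ≈ 3.2958.


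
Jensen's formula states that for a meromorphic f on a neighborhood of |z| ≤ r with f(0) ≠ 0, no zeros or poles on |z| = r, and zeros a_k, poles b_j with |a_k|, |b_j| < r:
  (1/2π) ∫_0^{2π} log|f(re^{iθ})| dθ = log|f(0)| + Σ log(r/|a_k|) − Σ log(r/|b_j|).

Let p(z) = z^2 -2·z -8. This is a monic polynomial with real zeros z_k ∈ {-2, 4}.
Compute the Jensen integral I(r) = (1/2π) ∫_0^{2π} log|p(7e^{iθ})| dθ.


Zeros: -2, 4; r = 7.
Inside |z| < r: -2, 4. Outside (|z| ≥ r): ∅.
p(0) = -8, so log|p(0)| = log(8) = 2.0794.
Apply Jensen: I(r) = log|p(0)| + Σ_k log(r/|z_k|), summed over zeros inside |z| < r.
  log(r/|z_k|) for z_k = -2: log(7/2) = 1.2528
  log(r/|z_k|) for z_k = 4: log(7/4) = 0.5596
Sum over inside zeros: 1.8124.
I(r) = log|p(0)| + (inside sum) = 2.0794 + 1.8124 = 3.8918.
Closed form (all zeros inside, monic): I(r) = n·log(r) = 2·log(7) = 3.8918. ✓

I(r) ≈ 3.8918.


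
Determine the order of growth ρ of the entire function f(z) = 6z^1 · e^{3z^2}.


M(r) = max_{|z|=r} |6|·|z|^1·|e^{3z^2}| = 6·r^1 · e^{3r^2} (the factors attain their maxima compatibly on |z|=r). Then log M(r) = log 6 + 1·log r + 3r^2, dominated by the last term, so log log M(r) ~ 2·log r. The polynomial factor 6z^1 contributes only a log r term and does not affect the order. ρ = 2.
Therefore ρ = 2.

Order ρ = 2.


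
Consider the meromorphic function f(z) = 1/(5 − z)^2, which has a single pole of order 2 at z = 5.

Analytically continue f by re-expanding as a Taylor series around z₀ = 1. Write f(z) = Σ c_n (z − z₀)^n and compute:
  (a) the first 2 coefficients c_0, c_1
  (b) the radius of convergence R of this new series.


Let w = z − z₀, so z = z₀ + w.
Then 5 − z = 5 − (z₀ + w) = (5 − z₀) − w = 4 − w.
f(z) = 1/(4 − w)^2 = (1/(4)^2) · (1 − w/(4))^{−2}.
By the binomial series (1−u)^{−2} = Σ_{n≥0} C(n+1, 1) u^n for |u|<1, with u = w/(4):
  c_n = C(n+1, 1) / (4)^(n+2).
  c_0 = 1/(4)^2 = 1/16.
  c_1 = 2/(4)^3 = 1/32.
The series is valid for |w/d| < 1, i.e. |z − z₀| < |d|.
Radius of convergence: R = |5 − z₀| = |4| = 4 (distance from z₀ to the singularity z = 5).

c_0 = 1/16, c_1 = 1/32; R = 4.


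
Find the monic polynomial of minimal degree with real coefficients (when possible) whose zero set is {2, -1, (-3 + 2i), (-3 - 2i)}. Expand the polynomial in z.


The polynomial is p(z) = ∏_{α ∈ S} (z − α), where S = {2, -1, (-3 + 2i), (-3 - 2i)}.
Expanding the product yields: p(z) = z^4 + 5·z^3 + 5·z^2 -25·z -26.
Note conjugate pairs combine to real quadratics: (z − (-3+2i))(z − (-3−2i)) = z² + 6z + 13.
The resulting polynomial has degree 4 and real coefficients as required.

p(z) = z^4 + 5·z^3 + 5·z^2 -25·z -26.


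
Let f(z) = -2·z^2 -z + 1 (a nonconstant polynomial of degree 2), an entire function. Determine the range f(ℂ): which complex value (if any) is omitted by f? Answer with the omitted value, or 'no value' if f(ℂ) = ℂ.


Little Picard bounds the complement of f(ℂ) to at most one point.
For every w ∈ ℂ, the equation p(z) − w = 0 is a nonconstant polynomial in z and hence has at least one root by the fundamental theorem of algebra. So p is surjective onto ℂ, omitting no value.

Omitted value: no value.


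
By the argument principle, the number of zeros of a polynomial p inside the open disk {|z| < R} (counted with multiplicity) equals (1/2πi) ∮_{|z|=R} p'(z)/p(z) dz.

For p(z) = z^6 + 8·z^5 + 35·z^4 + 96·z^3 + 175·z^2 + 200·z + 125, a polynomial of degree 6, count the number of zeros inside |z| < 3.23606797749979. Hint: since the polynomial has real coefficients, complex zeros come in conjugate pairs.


The zeros of p are: (-1 + 2i), (-1 - 2i), (-1 + 2i), (-1 - 2i), (-2 + 1i), (-2 - 1i).
Their magnitudes are: 2.236, 2.236, 2.236, 2.236, 2.236, 2.236.
Zeros with |z| < R = 3.23606797749979: (-1 + 2i), (-1 - 2i), (-1 + 2i), (-1 - 2i), (-2 + 1i), (-2 - 1i).
Count = 6.
By the argument principle, (1/2πi) ∮_{|z|=R} p'(z)/p(z) dz equals exactly this count.

Number of zeros inside |z| < 3.23606797749979: 6.


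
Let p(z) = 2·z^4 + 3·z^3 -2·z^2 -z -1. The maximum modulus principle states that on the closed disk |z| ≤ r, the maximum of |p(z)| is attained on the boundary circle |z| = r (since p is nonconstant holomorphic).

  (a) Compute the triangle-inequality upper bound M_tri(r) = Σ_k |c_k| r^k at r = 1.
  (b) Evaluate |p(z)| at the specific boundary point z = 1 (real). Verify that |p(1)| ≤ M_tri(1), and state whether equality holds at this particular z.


Coefficients: c_0 = -1, c_1 = -1, c_2 = -2, c_3 = 3, c_4 = 2. Radius r = 1.
Part (a). Triangle bound: M_tri(r) = Σ_k |c_k| r^k
  = |-1|·1^0 + |-1|·1^1 + |-2|·1^2 + |3|·1^3 + |2|·1^4
  = 1 + 1 + 2 + 3 + 2 = 9.
This bounds M(r) := max_{|z|=r} |p(z)| from above; equality holds iff all terms c_k z^k can be made to align in phase at a single z on |z|=r.
Part (b). At z = 1 (real, on the circle |z| = r):
  p(1) = (-1)·1^0 + (-1)·1^1 + (-2)·1^2 + (3)·1^3 + (2)·1^4 = 1.
  |p(1)| = 1.
Check: |p(1)| = 1 ≤ 9 = M_tri(1). ✓ Equality does not hold at z = 1 (the coefficients have mixed signs, so the terms do not all align in phase there).

M_tri(1) = 9; |p(1)| = 1; equality at z=1: no.


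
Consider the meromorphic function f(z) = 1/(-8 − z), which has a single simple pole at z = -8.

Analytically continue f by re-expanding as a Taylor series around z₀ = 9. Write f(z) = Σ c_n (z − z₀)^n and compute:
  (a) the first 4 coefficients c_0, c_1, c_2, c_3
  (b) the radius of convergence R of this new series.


Let w = z − z₀, so z = z₀ + w.
Then -8 − z = -8 − (z₀ + w) = (-8 − z₀) − w = -17 − w.
f(z) = 1/(-17 − w) = (1/(-17)) · 1/(1 − w/(-17)) = Σ_{n≥0} w^n / (-17)^(n+1).
So c_n = 1/(-17)^(n+1):
  c_0 = 1/(-17)^1 = -1/17.
  c_1 = 1/(-17)^2 = 1/289.
  c_2 = 1/(-17)^3 = -1/4913.
  c_3 = 1/(-17)^4 = 1/83521.
The series is valid for |w/d| < 1, i.e. |z − z₀| < |d|.
Radius of convergence: R = |-8 − z₀| = |-17| = 17 (distance from z₀ to the singularity z = -8).

c_0 = -1/17, c_1 = 1/289, c_2 = -1/4913, c_3 = 1/83521; R = 17.


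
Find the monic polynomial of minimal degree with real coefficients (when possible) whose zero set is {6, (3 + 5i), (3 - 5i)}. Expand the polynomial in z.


The polynomial is p(z) = ∏_{α ∈ S} (z − α), where S = {6, (3 + 5i), (3 - 5i)}.
Expanding the product yields: p(z) = z^3 -12·z^2 + 70·z -204.
Note conjugate pairs combine to real quadratics: (z − (3+5i))(z − (3−5i)) = z² − 6z + 34.
The resulting polynomial has degree 3 and real coefficients as required.

p(z) = z^3 -12·z^2 + 70·z -204.
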